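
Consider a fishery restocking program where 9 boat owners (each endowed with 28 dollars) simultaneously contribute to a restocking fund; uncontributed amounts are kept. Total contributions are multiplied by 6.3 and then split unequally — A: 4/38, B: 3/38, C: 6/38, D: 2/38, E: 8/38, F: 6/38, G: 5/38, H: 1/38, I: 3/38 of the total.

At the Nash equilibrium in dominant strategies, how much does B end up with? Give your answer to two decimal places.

Player j's private return per contributed unit is 6.3 × (j's share). Contributing is weakly dominant for j when that share is at least 1/6.3 = 0.1587, and contributing 0 is dominant otherwise.
The only share above 0.1587 is E's 8/38, contributing 28; the remaining 8 contribute 0. Total contributed: 28.
B keeps 28 and receives 6.3 × 28 × 3/38 = 13.93 from the restocking fund, for a payoff of 41.93.

41.93 dollars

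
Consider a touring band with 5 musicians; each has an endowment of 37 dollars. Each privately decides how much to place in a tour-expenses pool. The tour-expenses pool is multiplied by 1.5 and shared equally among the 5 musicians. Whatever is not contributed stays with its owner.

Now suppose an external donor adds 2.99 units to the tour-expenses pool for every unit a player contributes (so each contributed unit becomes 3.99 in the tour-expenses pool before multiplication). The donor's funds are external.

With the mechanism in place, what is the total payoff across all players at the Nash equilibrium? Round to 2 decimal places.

Under the mechanism each unit contributed yields 1.5 × 3.99 / 5 = 1.1970 back to its contributor per unit of net cost, which exceeds 1, making full contribution the dominant choice for everyone.
At the Nash equilibrium everyone contributes 37. Group total payoff = 1.5 × 3.99 × 185 = 1107.23.

1107.23 dollars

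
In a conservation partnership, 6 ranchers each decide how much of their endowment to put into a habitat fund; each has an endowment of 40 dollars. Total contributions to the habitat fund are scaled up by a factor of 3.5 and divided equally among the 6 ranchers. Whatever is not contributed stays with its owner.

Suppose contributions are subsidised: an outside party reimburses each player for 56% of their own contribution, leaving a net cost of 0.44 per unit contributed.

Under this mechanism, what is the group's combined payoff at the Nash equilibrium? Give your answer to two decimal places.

974.40 dollars

Under the mechanism each unit contributed yields (3.5/6) / 0.44 = 1.3258 back to its contributor per unit of net cost, which exceeds 1, making full contribution the dominant choice for everyone.
At the Nash equilibrium everyone contributes 40. Group total payoff = 6 × (40 × 0.56 + 3.5 × 40) = 974.40.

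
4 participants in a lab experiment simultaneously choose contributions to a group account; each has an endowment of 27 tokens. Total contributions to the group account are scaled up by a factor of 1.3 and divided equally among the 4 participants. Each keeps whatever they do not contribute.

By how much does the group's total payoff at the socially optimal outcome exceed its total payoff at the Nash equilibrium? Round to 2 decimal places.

32.40 tokens

Each contributed unit returns 1.3/4 = 0.3250 to its contributor — below 1 — so contributing 0 is dominant for every player. At the Nash equilibrium everyone keeps their 27, and the group total is 4 × 27 = 108.
Each contributed unit returns 1.300 to the group as a whole (0.3250 to each of 4 players), which exceeds 1, so the social optimum is full contribution: group total = 1.300 × 108 = 140.40.
Efficiency loss = 140.40 − 108 = 32.40.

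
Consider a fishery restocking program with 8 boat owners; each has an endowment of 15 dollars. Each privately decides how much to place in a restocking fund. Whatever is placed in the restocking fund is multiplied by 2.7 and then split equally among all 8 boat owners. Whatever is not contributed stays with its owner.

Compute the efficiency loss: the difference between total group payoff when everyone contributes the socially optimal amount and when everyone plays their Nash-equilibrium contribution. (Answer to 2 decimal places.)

Each contributed unit returns 2.7/8 = 0.3375 to its contributor — below 1 — so contributing 0 is dominant for every player. At the Nash equilibrium everyone keeps their 15, and the group total is 8 × 15 = 120.
Each contributed unit returns 2.700 to the group as a whole (0.3375 to each of 8 players), which exceeds 1, so the social optimum is full contribution: group total = 2.700 × 120 = 324.00.
Efficiency loss = 324.00 − 120 = 204.00.

204.00 dollars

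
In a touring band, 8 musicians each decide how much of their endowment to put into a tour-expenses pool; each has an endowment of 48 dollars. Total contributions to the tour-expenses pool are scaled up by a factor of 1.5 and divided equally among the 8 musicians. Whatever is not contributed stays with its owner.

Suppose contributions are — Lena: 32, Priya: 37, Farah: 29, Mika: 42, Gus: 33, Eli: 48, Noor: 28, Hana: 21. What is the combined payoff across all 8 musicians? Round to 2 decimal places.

Total contributed: 32 + 37 + 29 + 42 + 33 + 48 + 28 + 21 = 270; total kept: 8 × 48 − 270 = 114.
The tour-expenses pool pays out 1.5 × 270 = 405.00 in aggregate.
Group total = 114 + 405.00 = 519.00.

519.00 dollars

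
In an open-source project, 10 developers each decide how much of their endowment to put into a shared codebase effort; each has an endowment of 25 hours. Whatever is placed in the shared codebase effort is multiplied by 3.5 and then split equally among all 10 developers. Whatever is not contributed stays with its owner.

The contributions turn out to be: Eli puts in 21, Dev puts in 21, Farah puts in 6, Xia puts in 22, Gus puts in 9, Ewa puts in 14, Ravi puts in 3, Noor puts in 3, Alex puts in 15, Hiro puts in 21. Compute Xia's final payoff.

Total contributed: 21 + 21 + 6 + 22 + 9 + 14 + 3 + 3 + 15 + 21 = 135.
Each receives 3.5 × 135 / 10 = 47.25 from the shared codebase effort.
Xia keeps 25 − 22 = 3, so Xia's payoff is 3 + 47.25 = 50.25.

50.25 hours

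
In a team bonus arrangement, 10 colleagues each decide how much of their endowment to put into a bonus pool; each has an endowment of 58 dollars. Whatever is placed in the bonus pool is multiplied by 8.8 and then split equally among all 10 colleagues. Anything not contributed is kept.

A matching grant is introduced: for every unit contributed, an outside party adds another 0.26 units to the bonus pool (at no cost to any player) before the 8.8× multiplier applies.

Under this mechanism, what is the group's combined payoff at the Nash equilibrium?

The effective private return per unit is now 8.8 × 1.26 / 10 = 1.1088 > 1, so every player's dominant strategy flips to full contribution.
At the Nash equilibrium everyone contributes 58. Group total payoff = 8.8 × 1.26 × 580 = 6431.04.

6431.04 dollars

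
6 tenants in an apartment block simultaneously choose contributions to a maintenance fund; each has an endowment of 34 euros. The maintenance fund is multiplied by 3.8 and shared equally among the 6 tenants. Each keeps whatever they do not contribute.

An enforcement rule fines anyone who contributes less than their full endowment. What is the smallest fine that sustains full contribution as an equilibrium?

Given the others contribute fully, the best deviation is to contribute 0 (any partial contribution still incurs the fine and gives up units whose private return 0.6333 is below 1).
Deviating from 34 to 0 saves 34 euros but forfeits the deviator's share of the drop in the maintenance fund: 3.8/6 × 34 = 21.53.
So the deviation gain is 34 − 21.53 = 12.47, and the fine must be at least 12.47 euros to wipe it out.

12.47 euros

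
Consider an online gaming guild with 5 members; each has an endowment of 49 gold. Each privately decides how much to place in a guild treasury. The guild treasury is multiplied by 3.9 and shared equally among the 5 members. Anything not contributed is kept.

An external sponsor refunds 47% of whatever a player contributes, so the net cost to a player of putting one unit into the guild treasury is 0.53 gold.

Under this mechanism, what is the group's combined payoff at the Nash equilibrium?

1070.65 gold

With the mechanism, a contributed unit returns (3.9/5) / 0.53 = 1.4717 per unit of net cost to the contributor — now above 1 — so contributing fully is weakly dominant for every player.
At the Nash equilibrium everyone contributes 49. Group total payoff = 5 × (49 × 0.47 + 3.9 × 49) = 1070.65.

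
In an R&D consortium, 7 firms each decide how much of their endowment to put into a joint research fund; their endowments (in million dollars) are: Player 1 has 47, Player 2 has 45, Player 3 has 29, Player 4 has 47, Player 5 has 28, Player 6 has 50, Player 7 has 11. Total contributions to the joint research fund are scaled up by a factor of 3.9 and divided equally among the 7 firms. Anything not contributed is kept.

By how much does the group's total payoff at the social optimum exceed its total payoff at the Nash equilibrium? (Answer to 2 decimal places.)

The private return per contributed unit is 3.9/7 = 0.5571 < 1 for every player regardless of endowment, so the Nash equilibrium is zero contribution and the group total is Σ E_j = 47 + 45 + 29 + 47 + 28 + 50 + 11 = 257.
Each contributed unit returns 3.900 to the group, so the social optimum is full contribution by everyone: group total = 3.900 × 257 = 1002.30.
Efficiency loss = (3.900 − 1) × 257 = 745.30.

745.30 million dollars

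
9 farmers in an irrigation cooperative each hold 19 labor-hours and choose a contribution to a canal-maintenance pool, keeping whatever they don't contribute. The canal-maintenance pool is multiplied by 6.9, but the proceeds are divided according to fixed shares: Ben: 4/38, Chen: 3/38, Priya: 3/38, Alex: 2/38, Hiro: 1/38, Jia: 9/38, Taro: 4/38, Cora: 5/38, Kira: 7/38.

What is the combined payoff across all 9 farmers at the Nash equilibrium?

Each unit j contributes comes back to j as 6.9 × (j's share), so j prefers to contribute only if that share exceeds 1/6.9 = 0.1449; otherwise keeping the unit dominates.
The shares above 0.1449 belong to Jia and Kira, contributing 19 each; the remaining 7 contribute 0. Total contributed: 38.
The canal-maintenance pool pays out 6.9 × 38 = 262.20 in total (split across the unequal shares, but the aggregate is all that matters for the group sum).
The 7 free-riders keep 19 each, adding 133. Group total = 133 + 262.20 = 395.20.

395.20 labor-hours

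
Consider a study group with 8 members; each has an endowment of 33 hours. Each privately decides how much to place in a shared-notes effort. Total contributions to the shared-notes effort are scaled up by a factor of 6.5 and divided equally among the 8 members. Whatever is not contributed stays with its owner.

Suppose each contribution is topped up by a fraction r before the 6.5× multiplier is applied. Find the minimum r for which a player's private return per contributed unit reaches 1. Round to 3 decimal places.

With matching at rate r, one contributed unit becomes (1 + r) in the shared-notes effort and returns 6.5 × (1 + r) / 8 to the contributor.
Setting this equal to 1: 1 + r = 8/6.5 = 1.2308.
So the minimum matching rate is r = 1.2308 − 1 = 0.231.

0.231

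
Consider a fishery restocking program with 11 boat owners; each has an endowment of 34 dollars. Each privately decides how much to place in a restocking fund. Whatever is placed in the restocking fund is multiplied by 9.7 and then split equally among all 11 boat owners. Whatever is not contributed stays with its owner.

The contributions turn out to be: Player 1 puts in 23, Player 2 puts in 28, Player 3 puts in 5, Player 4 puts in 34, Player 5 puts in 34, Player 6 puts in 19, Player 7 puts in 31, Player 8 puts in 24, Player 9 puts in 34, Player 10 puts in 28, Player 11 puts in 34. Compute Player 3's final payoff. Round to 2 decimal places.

288.25 dollars

Total contributed: 23 + 28 + 5 + 34 + 34 + 19 + 31 + 24 + 34 + 28 + 34 = 294.
Each receives 9.7 × 294 / 11 = 259.25 from the restocking fund.
Player 3 keeps 34 − 5 = 29, so Player 3's payoff is 29 + 259.25 = 288.25.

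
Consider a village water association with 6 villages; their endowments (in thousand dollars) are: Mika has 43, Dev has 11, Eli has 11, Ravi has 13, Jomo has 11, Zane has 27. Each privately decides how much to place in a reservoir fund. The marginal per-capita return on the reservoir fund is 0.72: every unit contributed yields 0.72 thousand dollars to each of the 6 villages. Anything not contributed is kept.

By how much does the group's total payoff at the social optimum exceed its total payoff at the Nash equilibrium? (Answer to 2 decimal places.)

385.12 thousand dollars

The private return per contributed unit is 0.72 < 1 for everyone, so the Nash equilibrium is zero contribution and the group total is Σ E_j = 43 + 11 + 11 + 13 + 11 + 27 = 116.
Each contributed unit returns 4.320 to the group, so the social optimum is full contribution by everyone: group total = 4.320 × 116 = 501.12.
Efficiency loss = (4.320 − 1) × 116 = 385.12.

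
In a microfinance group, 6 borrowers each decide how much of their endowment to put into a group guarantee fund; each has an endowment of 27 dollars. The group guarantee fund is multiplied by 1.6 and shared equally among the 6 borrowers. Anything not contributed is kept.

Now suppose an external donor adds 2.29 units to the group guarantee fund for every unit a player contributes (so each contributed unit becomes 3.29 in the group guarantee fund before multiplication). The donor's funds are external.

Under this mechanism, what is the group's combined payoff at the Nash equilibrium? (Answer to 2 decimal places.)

162.00 dollars

The effective private return is 1.6 × 3.29 / 6 = 0.8773, which is still under 1, so the mechanism doesn't change anyone's dominant strategy: zero contribution.
Everyone keeps their endowment and the group total is 6 × 27 = 162.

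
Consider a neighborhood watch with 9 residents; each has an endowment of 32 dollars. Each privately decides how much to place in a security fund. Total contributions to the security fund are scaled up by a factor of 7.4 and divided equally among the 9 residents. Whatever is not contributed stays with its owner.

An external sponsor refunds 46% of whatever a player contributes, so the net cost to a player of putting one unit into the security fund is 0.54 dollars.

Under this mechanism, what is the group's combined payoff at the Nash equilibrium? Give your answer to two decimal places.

2263.68 dollars

The effective private return per unit is now (7.4/9) / 0.54 = 1.5226 > 1, so every player's dominant strategy flips to full contribution.
So the Nash equilibrium is full contribution by all 9; the group earns 9 × (32 × 0.46 + 7.4 × 32) = 2263.68.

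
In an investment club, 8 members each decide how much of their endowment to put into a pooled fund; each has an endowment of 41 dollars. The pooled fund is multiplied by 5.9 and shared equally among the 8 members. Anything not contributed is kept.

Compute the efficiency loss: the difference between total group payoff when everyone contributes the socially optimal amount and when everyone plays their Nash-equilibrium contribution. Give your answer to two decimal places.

1607.20 dollars

Each contributed unit returns 5.9/8 = 0.7375 to its contributor — below 1 — so contributing 0 is dominant for every player. At the Nash equilibrium everyone keeps their 41, and the group total is 8 × 41 = 328.
Each contributed unit returns 5.900 to the group as a whole (0.7375 to each of 8 players), which exceeds 1, so the social optimum is full contribution: group total = 5.900 × 328 = 1935.20.
Efficiency loss = 1935.20 − 328 = 1607.20.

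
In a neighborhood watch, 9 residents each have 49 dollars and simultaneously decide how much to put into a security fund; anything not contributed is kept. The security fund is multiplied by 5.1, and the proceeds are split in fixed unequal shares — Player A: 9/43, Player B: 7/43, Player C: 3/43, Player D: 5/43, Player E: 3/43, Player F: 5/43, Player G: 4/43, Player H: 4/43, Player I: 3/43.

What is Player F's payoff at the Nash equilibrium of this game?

78.06 dollars

A player with share s gets back 5.1·s per unit contributed, so full contribution is dominant for anyone with s > 1/5.1 = 0.1961 and zero contribution is dominant for anyone below.
Only Player A (9/43) clears that bar, contributing 49; the remaining 8 contribute 0. Total contributed: 49.
Player F keeps 49 and receives 5.1 × 49 × 5/43 = 29.06 from the security fund, for a payoff of 78.06.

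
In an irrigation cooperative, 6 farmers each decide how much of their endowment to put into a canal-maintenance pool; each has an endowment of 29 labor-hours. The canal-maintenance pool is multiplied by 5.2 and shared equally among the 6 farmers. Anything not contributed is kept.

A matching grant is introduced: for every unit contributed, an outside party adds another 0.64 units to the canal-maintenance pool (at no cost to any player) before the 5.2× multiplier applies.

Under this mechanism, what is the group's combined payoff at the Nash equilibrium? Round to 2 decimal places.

The effective private return per unit is now 5.2 × 1.64 / 6 = 1.4213 > 1, so every player's dominant strategy flips to full contribution.
So the Nash equilibrium is full contribution by all 6; the group earns 5.2 × 1.64 × 174 = 1483.87.

1483.87 labor-hours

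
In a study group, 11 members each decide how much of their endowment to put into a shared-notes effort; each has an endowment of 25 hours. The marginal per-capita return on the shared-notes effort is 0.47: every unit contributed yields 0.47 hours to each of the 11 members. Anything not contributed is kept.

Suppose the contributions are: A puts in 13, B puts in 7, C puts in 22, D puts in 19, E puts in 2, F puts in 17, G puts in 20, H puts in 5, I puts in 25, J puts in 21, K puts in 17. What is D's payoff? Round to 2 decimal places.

84.96 hours

Total contributed: 13 + 7 + 22 + 19 + 2 + 17 + 20 + 5 + 25 + 21 + 17 = 168.
Each receives 0.47 × 168 = 78.96 from the shared-notes effort.
D keeps 25 − 19 = 6, so D's payoff is 6 + 78.96 = 84.96.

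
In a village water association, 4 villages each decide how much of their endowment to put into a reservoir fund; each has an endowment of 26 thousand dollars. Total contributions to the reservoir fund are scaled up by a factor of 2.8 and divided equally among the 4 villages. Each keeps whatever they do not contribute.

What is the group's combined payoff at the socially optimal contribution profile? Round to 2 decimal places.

Each contributed unit returns 2.800 to the group as a whole (0.7000 to each of 4 players), which exceeds 1, so the social optimum is full contribution: group total = 2.800 × 104 = 291.20.

291.20 thousand dollars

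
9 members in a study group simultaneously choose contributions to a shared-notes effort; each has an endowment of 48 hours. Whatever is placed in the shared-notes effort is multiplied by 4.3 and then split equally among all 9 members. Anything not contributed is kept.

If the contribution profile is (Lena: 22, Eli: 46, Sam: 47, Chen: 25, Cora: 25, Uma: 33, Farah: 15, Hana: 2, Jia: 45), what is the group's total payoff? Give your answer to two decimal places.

1290.00 hours

Total contributed: 22 + 46 + 47 + 25 + 25 + 33 + 15 + 2 + 45 = 260; total kept: 9 × 48 − 260 = 172.
The shared-notes effort pays out 4.3 × 260 = 1118.00 in aggregate.
Group total = 172 + 1118.00 = 1290.00.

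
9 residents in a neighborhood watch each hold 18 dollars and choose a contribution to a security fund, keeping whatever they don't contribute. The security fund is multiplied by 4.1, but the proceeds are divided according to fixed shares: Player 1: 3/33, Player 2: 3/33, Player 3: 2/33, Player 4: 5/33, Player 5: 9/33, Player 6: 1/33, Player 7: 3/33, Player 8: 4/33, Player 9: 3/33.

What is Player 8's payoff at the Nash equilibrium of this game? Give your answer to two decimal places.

26.95 dollars

A player with share s gets back 4.1·s per unit contributed, so full contribution is dominant for anyone with s > 1/4.1 = 0.2439 and zero contribution is dominant for anyone below.
The only share above 0.2439 is Player 5's 9/33, contributing 18; the remaining 8 contribute 0. Total contributed: 18.
Player 8 keeps 18 and receives 4.1 × 18 × 4/33 = 8.95 from the security fund, for a payoff of 26.95.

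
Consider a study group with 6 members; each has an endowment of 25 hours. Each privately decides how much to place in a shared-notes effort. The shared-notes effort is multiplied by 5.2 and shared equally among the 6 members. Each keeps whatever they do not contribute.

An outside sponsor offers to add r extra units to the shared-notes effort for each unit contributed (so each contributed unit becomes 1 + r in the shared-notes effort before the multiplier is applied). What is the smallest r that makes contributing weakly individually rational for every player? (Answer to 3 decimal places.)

0.154

With matching at rate r, one contributed unit becomes (1 + r) in the shared-notes effort and returns 5.2 × (1 + r) / 6 to the contributor.
Setting this equal to 1: 1 + r = 6/5.2 = 1.1538.
So the minimum matching rate is r = 1.1538 − 1 = 0.154.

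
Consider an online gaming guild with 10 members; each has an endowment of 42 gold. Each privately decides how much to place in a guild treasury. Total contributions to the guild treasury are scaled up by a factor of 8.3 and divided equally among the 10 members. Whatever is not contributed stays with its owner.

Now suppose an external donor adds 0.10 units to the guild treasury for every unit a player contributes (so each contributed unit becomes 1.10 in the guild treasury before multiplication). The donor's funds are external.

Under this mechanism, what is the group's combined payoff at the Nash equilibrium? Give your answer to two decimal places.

Even with the mechanism, each unit contributed returns only 8.3 × 1.10 / 10 = 0.9130 per unit of net cost, so contributing nothing is still dominant.
Everyone keeps their endowment and the group total is 10 × 42 = 420.

420.00 gold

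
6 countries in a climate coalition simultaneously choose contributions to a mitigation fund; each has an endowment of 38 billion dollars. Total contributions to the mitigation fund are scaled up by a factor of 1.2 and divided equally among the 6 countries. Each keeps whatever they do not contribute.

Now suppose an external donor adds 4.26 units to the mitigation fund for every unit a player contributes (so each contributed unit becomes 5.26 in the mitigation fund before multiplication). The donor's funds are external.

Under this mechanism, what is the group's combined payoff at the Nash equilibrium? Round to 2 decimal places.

1439.14 billion dollars

The effective private return per unit is now 1.2 × 5.26 / 6 = 1.0520 > 1, so every player's dominant strategy flips to full contribution.
At the Nash equilibrium everyone contributes 38. Group total payoff = 1.2 × 5.26 × 228 = 1439.14.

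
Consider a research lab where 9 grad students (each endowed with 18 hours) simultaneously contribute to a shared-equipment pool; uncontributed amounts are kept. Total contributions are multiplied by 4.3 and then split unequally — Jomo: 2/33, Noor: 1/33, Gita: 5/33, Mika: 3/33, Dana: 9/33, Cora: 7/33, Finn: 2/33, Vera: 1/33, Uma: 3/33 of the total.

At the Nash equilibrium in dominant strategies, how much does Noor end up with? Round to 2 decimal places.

Each unit j contributes comes back to j as 4.3 × (j's share), so j prefers to contribute only if that share exceeds 1/4.3 = 0.2326; otherwise keeping the unit dominates.
Only Dana (9/33) clears that bar, contributing 18; the remaining 8 contribute 0. Total contributed: 18.
Noor keeps 18 and receives 4.3 × 18 × 1/33 = 2.35 from the shared-equipment pool, for a payoff of 20.35.

20.35 hours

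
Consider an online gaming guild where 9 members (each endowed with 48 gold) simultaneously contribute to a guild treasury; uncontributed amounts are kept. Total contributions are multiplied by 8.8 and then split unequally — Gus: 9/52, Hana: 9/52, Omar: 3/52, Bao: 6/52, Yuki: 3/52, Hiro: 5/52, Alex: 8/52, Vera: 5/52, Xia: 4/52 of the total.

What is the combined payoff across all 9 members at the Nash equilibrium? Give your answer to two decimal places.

For player j, contributing a unit is worthwhile iff 8.8 × (j's share) ≥ 1, i.e. iff j's share is at least 0.1136.
Gus, Hana, Bao and Alex clear that bar, contributing 48 each; the remaining 5 contribute 0. Total contributed: 192.
The guild treasury pays out 8.8 × 192 = 1689.60 in total (split across the unequal shares, but the aggregate is all that matters for the group sum).
The 5 free-riders keep 48 each, adding 240. Group total = 240 + 1689.60 = 1929.60.

1929.60 gold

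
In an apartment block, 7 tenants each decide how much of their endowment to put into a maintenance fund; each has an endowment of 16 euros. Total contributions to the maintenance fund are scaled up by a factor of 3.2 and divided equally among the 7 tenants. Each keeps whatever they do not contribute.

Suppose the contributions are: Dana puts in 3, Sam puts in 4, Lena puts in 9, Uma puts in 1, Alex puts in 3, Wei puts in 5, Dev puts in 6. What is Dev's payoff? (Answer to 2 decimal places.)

Total contributed: 3 + 4 + 9 + 1 + 3 + 5 + 6 = 31.
Each receives 3.2 × 31 / 7 = 14.17 from the maintenance fund.
Dev keeps 16 − 6 = 10, so Dev's payoff is 10 + 14.17 = 24.17.

24.17 euros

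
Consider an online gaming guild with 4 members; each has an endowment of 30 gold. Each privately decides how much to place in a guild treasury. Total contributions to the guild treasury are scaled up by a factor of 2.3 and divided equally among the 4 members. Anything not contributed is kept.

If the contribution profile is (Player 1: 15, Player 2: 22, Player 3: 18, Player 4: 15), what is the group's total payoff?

211.00 gold

Total contributed: 15 + 22 + 18 + 15 = 70; total kept: 4 × 30 − 70 = 50.
The guild treasury pays out 2.3 × 70 = 161.00 in aggregate.
Group total = 50 + 161.00 = 211.00.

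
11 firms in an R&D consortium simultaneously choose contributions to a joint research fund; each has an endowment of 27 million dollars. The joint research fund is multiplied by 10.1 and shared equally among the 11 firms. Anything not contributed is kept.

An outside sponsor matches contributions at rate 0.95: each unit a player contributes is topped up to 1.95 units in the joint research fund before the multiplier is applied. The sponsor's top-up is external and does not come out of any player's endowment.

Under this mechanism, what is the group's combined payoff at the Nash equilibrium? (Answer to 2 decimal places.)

The effective private return per unit is now 10.1 × 1.95 / 11 = 1.7905 > 1, so every player's dominant strategy flips to full contribution.
So the Nash equilibrium is full contribution by all 11; the group earns 10.1 × 1.95 × 297 = 5849.42.

5849.42 million dollars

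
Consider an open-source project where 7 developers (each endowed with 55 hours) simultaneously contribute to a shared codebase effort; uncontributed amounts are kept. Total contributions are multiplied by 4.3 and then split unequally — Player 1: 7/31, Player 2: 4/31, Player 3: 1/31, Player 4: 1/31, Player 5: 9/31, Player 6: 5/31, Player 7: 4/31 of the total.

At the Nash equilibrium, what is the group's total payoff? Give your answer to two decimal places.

566.50 hours

For player j, contributing a unit is worthwhile iff 4.3 × (j's share) ≥ 1, i.e. iff j's share is at least 0.2326.
The only share above 0.2326 is Player 5's 9/31, contributing 55; the remaining 6 contribute 0. Total contributed: 55.
The shared codebase effort pays out 4.3 × 55 = 236.50 in total (split across the unequal shares, but the aggregate is all that matters for the group sum).
The 6 free-riders keep 55 each, adding 330. Group total = 330 + 236.50 = 566.50.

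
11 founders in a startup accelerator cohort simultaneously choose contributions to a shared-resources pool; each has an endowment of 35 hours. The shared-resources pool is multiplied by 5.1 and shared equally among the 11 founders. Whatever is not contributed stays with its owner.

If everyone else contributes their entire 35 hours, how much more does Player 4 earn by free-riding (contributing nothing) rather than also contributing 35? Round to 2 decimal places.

18.77 hours

Switching from a contribution of 35 to 0 lets Player 4 keep an extra 35 hours, but lowers the shared-resources pool by 35, which costs Player 4 their own share of that drop: 5.1/11 × 35 = 16.23.
Net gain = 35 − 16.23 = 18.77. The private return per contributed unit (0.4636) is below 1, so free-riding is indeed the best response regardless of what the others do.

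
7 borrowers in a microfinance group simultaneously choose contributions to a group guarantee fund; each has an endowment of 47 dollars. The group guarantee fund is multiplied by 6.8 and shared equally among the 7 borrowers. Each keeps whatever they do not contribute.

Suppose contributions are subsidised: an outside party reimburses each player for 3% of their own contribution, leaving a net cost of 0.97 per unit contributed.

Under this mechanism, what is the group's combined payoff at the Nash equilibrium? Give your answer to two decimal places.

The effective private return per unit is now (6.8/7) / 0.97 = 1.0015 > 1, so every player's dominant strategy flips to full contribution.
So the Nash equilibrium is full contribution by all 7; the group earns 7 × (47 × 0.03 + 6.8 × 47) = 2247.07.

2247.07 dollars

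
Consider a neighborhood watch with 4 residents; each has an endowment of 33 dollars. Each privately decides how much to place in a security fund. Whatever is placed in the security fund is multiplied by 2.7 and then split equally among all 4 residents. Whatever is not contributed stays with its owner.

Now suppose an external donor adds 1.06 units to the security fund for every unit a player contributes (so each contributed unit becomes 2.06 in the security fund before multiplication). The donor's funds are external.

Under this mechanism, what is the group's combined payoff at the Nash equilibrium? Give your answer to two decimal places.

Under the mechanism each unit contributed yields 2.7 × 2.06 / 4 = 1.3905 back to its contributor per unit of net cost, which exceeds 1, making full contribution the dominant choice for everyone.
So the Nash equilibrium is full contribution by all 4; the group earns 2.7 × 2.06 × 132 = 734.18.

734.18 dollars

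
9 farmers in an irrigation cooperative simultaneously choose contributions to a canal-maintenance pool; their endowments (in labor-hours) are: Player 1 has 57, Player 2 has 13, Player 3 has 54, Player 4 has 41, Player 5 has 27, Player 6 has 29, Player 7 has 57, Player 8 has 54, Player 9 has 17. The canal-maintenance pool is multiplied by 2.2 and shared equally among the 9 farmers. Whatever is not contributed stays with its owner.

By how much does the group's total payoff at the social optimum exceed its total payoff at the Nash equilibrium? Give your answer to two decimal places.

The private return per contributed unit is 2.2/9 = 0.2444 < 1 for every player regardless of endowment, so the Nash equilibrium is zero contribution and the group total is Σ E_j = 57 + 13 + 54 + 41 + 27 + 29 + 57 + 54 + 17 = 349.
Each contributed unit returns 2.200 to the group, so the social optimum is full contribution by everyone: group total = 2.200 × 349 = 767.80.
Efficiency loss = (2.200 − 1) × 349 = 418.80.

418.80 labor-hours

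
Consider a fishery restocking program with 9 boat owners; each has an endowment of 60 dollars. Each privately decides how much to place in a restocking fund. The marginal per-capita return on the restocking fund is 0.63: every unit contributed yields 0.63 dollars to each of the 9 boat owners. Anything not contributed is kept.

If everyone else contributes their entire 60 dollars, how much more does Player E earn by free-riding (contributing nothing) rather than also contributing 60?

22.20 dollars

Switching from a contribution of 60 to 0 lets Player E keep an extra 60 dollars, but lowers the restocking fund by 60, which costs Player E their own share of that drop: 0.63 × 60 = 37.80.
Net gain = 60 − 37.80 = 22.20. The private return per contributed unit (0.63) is below 1, so free-riding is indeed the best response regardless of what the others do.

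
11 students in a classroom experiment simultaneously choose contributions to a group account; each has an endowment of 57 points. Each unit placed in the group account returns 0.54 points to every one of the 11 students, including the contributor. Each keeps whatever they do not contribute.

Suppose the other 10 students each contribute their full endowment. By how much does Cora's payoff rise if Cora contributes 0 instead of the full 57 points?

Switching from a contribution of 57 to 0 lets Cora keep an extra 57 points, but lowers the group account by 57, which costs Cora their own share of that drop: 0.54 × 57 = 30.78.
Net gain = 57 − 30.78 = 26.22. The private return per contributed unit (0.54) is below 1, so free-riding is indeed the best response regardless of what the others do.

26.22 points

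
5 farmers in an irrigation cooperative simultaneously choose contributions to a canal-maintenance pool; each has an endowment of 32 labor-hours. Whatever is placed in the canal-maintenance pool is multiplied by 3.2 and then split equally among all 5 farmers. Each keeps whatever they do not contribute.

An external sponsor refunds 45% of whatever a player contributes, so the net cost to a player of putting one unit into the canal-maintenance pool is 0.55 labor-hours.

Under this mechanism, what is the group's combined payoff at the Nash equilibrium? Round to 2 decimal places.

584.00 labor-hours

With the mechanism, a contributed unit returns (3.2/5) / 0.55 = 1.1636 per unit of net cost to the contributor — now above 1 — so contributing fully is weakly dominant for every player.
So the Nash equilibrium is full contribution by all 5; the group earns 5 × (32 × 0.45 + 3.2 × 32) = 584.00.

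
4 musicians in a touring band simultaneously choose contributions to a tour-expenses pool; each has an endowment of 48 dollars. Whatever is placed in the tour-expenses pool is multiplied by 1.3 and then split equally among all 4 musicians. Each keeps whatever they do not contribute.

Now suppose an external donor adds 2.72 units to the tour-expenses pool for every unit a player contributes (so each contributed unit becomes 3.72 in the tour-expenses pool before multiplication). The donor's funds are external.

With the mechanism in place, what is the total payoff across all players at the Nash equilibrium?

928.51 dollars

Under the mechanism each unit contributed yields 1.3 × 3.72 / 4 = 1.2090 back to its contributor per unit of net cost, which exceeds 1, making full contribution the dominant choice for everyone.
So the Nash equilibrium is full contribution by all 4; the group earns 1.3 × 3.72 × 192 = 928.51.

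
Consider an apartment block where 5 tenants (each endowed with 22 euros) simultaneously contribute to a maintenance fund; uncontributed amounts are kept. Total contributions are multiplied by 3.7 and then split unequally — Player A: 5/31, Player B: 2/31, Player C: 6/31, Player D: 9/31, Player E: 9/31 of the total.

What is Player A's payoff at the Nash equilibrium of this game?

Player j's private return per contributed unit is 3.7 × (j's share). Contributing is weakly dominant for j when that share is at least 1/3.7 = 0.2703, and contributing 0 is dominant otherwise.
The shares above 0.2703 belong to Player D and Player E, contributing 22 each; the remaining 3 contribute 0. Total contributed: 44.
Player A keeps 22 and receives 3.7 × 44 × 5/31 = 26.26 from the maintenance fund, for a payoff of 48.26.

48.26 euros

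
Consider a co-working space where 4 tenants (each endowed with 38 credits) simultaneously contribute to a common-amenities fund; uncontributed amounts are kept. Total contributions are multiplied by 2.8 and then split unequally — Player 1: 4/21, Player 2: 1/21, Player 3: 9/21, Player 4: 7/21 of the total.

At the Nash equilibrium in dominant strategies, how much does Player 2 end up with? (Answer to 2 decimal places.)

43.07 credits

For player j, contributing a unit is worthwhile iff 2.8 × (j's share) ≥ 1, i.e. iff j's share is at least 0.3571.
Only Player 3 (9/21) clears that bar, contributing 38; the remaining 3 contribute 0. Total contributed: 38.
Player 2 keeps 38 and receives 2.8 × 38 × 1/21 = 5.07 from the common-amenities fund, for a payoff of 43.07.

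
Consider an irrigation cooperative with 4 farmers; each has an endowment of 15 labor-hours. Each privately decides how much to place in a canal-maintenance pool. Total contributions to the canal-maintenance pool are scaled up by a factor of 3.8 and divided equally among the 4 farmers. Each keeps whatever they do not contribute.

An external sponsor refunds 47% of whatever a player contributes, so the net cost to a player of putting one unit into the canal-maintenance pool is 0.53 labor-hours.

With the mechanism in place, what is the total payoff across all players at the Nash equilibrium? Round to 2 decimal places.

The effective private return per unit is now (3.8/4) / 0.53 = 1.7925 > 1, so every player's dominant strategy flips to full contribution.
At the Nash equilibrium everyone contributes 15. Group total payoff = 4 × (15 × 0.47 + 3.8 × 15) = 256.20.

256.20 labor-hours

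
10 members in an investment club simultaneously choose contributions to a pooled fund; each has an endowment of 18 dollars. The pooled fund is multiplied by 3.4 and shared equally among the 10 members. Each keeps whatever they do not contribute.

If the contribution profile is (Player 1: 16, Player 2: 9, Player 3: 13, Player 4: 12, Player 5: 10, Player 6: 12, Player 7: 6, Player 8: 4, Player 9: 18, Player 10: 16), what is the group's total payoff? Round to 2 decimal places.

458.40 dollars

Total contributed: 16 + 9 + 13 + 12 + 10 + 12 + 6 + 4 + 18 + 16 = 116; total kept: 10 × 18 − 116 = 64.
The pooled fund pays out 3.4 × 116 = 394.40 in aggregate.
Group total = 64 + 394.40 = 458.40.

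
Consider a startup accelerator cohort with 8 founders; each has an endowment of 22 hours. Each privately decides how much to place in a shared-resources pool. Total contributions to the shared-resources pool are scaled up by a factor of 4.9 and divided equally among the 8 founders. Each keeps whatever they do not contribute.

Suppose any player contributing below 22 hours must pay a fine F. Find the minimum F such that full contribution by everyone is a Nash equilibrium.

Given the others contribute fully, the best deviation is to contribute 0 (any partial contribution still incurs the fine and gives up units whose private return 0.6125 is below 1).
Deviating from 22 to 0 saves 22 hours but forfeits the deviator's share of the drop in the shared-resources pool: 4.9/8 × 22 = 13.47.
So the deviation gain is 22 − 13.47 = 8.53, and the fine must be at least 8.53 hours to wipe it out.

8.53 hours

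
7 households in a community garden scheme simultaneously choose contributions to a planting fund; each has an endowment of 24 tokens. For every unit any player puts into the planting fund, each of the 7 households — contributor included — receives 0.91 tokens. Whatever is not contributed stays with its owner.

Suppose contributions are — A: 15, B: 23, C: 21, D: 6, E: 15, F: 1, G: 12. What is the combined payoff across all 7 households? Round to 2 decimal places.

667.41 tokens

Total contributed: 15 + 23 + 21 + 6 + 15 + 1 + 12 = 93; total kept: 7 × 24 − 93 = 75.
The planting fund pays out 0.91 × 7 × 93 = 592.41 in aggregate.
Group total = 75 + 592.41 = 667.41.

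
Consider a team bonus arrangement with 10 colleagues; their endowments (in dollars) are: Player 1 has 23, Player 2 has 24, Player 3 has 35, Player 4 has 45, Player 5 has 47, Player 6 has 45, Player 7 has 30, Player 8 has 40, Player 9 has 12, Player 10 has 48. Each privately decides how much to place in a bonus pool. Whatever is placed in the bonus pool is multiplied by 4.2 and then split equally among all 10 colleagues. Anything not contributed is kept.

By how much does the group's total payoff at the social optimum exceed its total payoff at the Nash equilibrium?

The private return per contributed unit is 4.2/10 = 0.4200 < 1 for every player regardless of endowment, so the Nash equilibrium is zero contribution and the group total is Σ E_j = 23 + 24 + 35 + 45 + 47 + 45 + 30 + 40 + 12 + 48 = 349.
Each contributed unit returns 4.200 to the group, so the social optimum is full contribution by everyone: group total = 4.200 × 349 = 1465.80.
Efficiency loss = (4.200 − 1) × 349 = 1116.80.

1116.80 dollars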